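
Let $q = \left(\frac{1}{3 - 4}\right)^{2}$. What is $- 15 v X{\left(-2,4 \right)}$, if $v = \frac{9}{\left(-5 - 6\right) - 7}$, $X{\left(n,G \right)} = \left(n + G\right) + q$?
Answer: $\frac{45}{2} \approx 22.5$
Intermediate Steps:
$q = 1$ ($q = \left(\frac{1}{-1}\right)^{2} = \left(-1\right)^{2} = 1$)
$X{\left(n,G \right)} = 1 + G + n$ ($X{\left(n,G \right)} = \left(n + G\right) + 1 = \left(G + n\right) + 1 = 1 + G + n$)
$v = - \frac{1}{2}$ ($v = \frac{9}{-11 - 7} = \frac{9}{-18} = 9 \left(- \frac{1}{18}\right) = - \frac{1}{2} \approx -0.5$)
$- 15 v X{\left(-2,4 \right)} = \left(-15\right) \left(- \frac{1}{2}\right) \left(1 + 4 - 2\right) = \frac{15}{2} \cdot 3 = \frac{45}{2}$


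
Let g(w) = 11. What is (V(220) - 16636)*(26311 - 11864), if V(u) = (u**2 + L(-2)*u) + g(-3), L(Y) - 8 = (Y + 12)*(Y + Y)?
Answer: 357346545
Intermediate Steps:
L(Y) = 8 + 2*Y*(12 + Y) (L(Y) = 8 + (Y + 12)*(Y + Y) = 8 + (12 + Y)*(2*Y) = 8 + 2*Y*(12 + Y))
V(u) = 11 + u**2 - 32*u (V(u) = (u**2 + (8 + 2*(-2)**2 + 24*(-2))*u) + 11 = (u**2 + (8 + 2*4 - 48)*u) + 11 = (u**2 + (8 + 8 - 48)*u) + 11 = (u**2 - 32*u) + 11 = 11 + u**2 - 32*u)
(V(220) - 16636)*(26311 - 11864) = ((11 + 220**2 - 32*220) - 16636)*(26311 - 11864) = ((11 + 48400 - 7040) - 16636)*14447 = (41371 - 16636)*14447 = 24735*14447 = 357346545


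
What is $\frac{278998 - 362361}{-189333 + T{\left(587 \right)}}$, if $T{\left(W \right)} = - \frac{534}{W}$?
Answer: $\frac{48934081}{111139005} \approx 0.4403$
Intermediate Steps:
$\frac{278998 - 362361}{-189333 + T{\left(587 \right)}} = \frac{278998 - 362361}{-189333 - \frac{534}{587}} = - \frac{83363}{-189333 - \frac{534}{587}} = - \frac{83363}{- \frac{111139005}{587}} = \left(-83363\right) \left(- \frac{587}{111139005}\right) = \frac{48934081}{111139005}$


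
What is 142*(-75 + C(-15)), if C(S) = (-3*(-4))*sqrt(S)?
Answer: -10650 + 1704*I*sqrt(15) ≈ -10650.0 + 6599.6*I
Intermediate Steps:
C(S) = 12*sqrt(S)
142*(-75 + C(-15)) = 142*(-75 + 12*sqrt(-15)) = 142*(-75 + 12*(I*sqrt(15))) = 142*(-75 + 12*I*sqrt(15)) = -10650 + 1704*I*sqrt(15)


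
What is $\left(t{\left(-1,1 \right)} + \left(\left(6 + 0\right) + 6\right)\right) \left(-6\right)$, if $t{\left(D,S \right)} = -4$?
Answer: $-48$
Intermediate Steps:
$\left(t{\left(-1,1 \right)} + \left(\left(6 + 0\right) + 6\right)\right) \left(-6\right) = \left(-4 + \left(\left(6 + 0\right) + 6\right)\right) \left(-6\right) = \left(-4 + \left(6 + 6\right)\right) \left(-6\right) = \left(-4 + 12\right) \left(-6\right) = 8 \left(-6\right) = -48$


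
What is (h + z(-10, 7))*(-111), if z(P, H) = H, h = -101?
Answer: 10434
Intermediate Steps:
(h + z(-10, 7))*(-111) = (-101 + 7)*(-111) = -94*(-111) = 10434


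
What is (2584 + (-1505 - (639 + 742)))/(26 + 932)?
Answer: -151/479 ≈ -0.31524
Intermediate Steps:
(2584 + (-1505 - (639 + 742)))/(26 + 932) = (2584 + (-1505 - 1*1381))/958 = (2584 + (-1505 - 1381))*(1/958) = (2584 - 2886)*(1/958) = -302*1/958 = -151/479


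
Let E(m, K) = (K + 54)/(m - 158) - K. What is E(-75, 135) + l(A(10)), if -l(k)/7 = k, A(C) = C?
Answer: -47954/233 ≈ -205.81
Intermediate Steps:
l(k) = -7*k
E(m, K) = -K + (54 + K)/(-158 + m) (E(m, K) = (54 + K)/(-158 + m) - K = -K + (54 + K)/(-158 + m))
E(-75, 135) + l(A(10)) = (54 + 159*135 - 1*135*(-75))/(-158 - 75) - 7*10 = (54 + 21465 + 10125)/(-233) - 70 = -1/233*31644 - 70 = -31644/233 - 70 = -47954/233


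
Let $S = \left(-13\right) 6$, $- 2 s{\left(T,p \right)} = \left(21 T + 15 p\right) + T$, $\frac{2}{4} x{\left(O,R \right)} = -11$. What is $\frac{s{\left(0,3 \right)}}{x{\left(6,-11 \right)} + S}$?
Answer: $\frac{9}{40} \approx 0.225$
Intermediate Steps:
$x{\left(O,R \right)} = -22$ ($x{\left(O,R \right)} = 2 \left(-11\right) = -22$)
$s{\left(T,p \right)} = - 11 T - \frac{15 p}{2}$ ($s{\left(T,p \right)} = - \frac{\left(21 T + 15 p\right) + T}{2} = - \frac{\left(15 p + 21 T\right) + T}{2} = - \frac{15 p + 22 T}{2} = - 11 T - \frac{15 p}{2}$)
$S = -78$
$\frac{s{\left(0,3 \right)}}{x{\left(6,-11 \right)} + S} = \frac{\left(-11\right) 0 - \frac{45}{2}}{-22 - 78} = \frac{0 - \frac{45}{2}}{-100} = \left(- \frac{1}{100}\right) \left(- \frac{45}{2}\right) = \frac{9}{40}$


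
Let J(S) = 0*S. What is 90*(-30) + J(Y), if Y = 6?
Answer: -2700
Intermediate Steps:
J(S) = 0
90*(-30) + J(Y) = 90*(-30) + 0 = -2700 + 0 = -2700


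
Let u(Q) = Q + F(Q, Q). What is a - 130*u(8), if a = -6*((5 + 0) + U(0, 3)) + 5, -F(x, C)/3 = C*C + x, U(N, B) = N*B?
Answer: 27015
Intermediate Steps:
U(N, B) = B*N
F(x, C) = -3*x - 3*C**2 (F(x, C) = -3*(C*C + x) = -3*(C**2 + x) = -3*(x + C**2) = -3*x - 3*C**2)
a = -25 (a = -6*((5 + 0) + 3*0) + 5 = -6*(5 + 0) + 5 = -6*5 + 5 = -30 + 5 = -25)
u(Q) = -3*Q**2 - 2*Q (u(Q) = Q + (-3*Q - 3*Q**2) = -3*Q**2 - 2*Q)
a - 130*u(8) = -25 - 1040*(-2 - 3*8) = -25 - 1040*(-2 - 24) = -25 - 1040*(-26) = -25 - 130*(-208) = -25 + 27040 = 27015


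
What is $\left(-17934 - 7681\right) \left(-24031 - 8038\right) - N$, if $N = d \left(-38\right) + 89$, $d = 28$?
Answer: $821448410$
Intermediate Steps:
$N = -975$ ($N = 28 \left(-38\right) + 89 = -1064 + 89 = -975$)
$\left(-17934 - 7681\right) \left(-24031 - 8038\right) - N = \left(-17934 - 7681\right) \left(-24031 - 8038\right) - -975 = \left(-25615\right) \left(-32069\right) + 975 = 821447435 + 975 = 821448410$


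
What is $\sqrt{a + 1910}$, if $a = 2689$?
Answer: $3 \sqrt{511} \approx 67.816$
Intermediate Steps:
$\sqrt{a + 1910} = \sqrt{2689 + 1910} = \sqrt{4599} = 3 \sqrt{511}$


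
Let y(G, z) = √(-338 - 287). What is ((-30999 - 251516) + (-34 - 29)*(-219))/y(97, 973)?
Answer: 268718*I/25 ≈ 10749.0*I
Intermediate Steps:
y(G, z) = 25*I (y(G, z) = √(-625) = 25*I)
((-30999 - 251516) + (-34 - 29)*(-219))/y(97, 973) = ((-30999 - 251516) + (-34 - 29)*(-219))/((25*I)) = (-282515 - 63*(-219))*(-I/25) = (-282515 + 13797)*(-I/25) = -(-268718)*I/25 = 268718*I/25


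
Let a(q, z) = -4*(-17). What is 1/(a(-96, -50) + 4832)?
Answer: 1/4900 ≈ 0.00020408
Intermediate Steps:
a(q, z) = 68
1/(a(-96, -50) + 4832) = 1/(68 + 4832) = 1/4900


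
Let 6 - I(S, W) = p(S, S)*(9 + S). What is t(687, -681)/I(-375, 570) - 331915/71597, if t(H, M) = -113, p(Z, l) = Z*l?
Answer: -17083260238201/3685008523332 ≈ -4.6359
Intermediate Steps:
I(S, W) = 6 - S²*(9 + S) (I(S, W) = 6 - S*S*(9 + S) = 6 - S²*(9 + S))
t(687, -681)/I(-375, 570) - 331915/71597 = -113/(6 - 1*(-375)³ - 9*(-375)²) - 331915/71597 = -113/(6 - 1*(-52734375) - 9*140625) - 331915*1/71597 = -113/(6 + 52734375 - 1265625) - 331915/71597 = -113/51468756 - 331915/71597 = -17083260238201/3685008523332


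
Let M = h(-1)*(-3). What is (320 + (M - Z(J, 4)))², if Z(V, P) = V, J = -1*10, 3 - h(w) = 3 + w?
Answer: 106929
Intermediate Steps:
h(w) = -w (h(w) = 3 - (3 + w) = 3 + (-3 - w) = -w)
J = -10
M = -3 (M = -1*(-1)*(-3) = 1*(-3) = -3)
(320 + (M - Z(J, 4)))² = (320 + (-3 - 1*(-10)))² = (320 + (-3 + 10))² = (320 + 7)² = 327² = 106929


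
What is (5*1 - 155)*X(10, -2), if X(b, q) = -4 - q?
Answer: 300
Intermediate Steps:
(5*1 - 155)*X(10, -2) = (5*1 - 155)*(-4 - 1*(-2)) = (5 - 155)*(-4 + 2) = -150*(-2) = 300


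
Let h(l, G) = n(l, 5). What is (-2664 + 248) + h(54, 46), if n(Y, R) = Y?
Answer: -2362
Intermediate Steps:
h(l, G) = l
(-2664 + 248) + h(54, 46) = (-2664 + 248) + 54 = -2416 + 54 = -2362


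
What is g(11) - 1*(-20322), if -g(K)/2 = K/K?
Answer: 20320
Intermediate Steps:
g(K) = -2 (g(K) = -2*K/K = -2*1 = -2)
g(11) - 1*(-20322) = -2 - 1*(-20322) = -2 + 20322 = 20320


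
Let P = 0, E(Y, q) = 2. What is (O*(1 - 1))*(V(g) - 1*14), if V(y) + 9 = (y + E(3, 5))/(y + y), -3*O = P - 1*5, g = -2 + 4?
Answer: 0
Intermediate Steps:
g = 2
O = 5/3 (O = -(0 - 1*5)/3 = -(0 - 5)/3 = -⅓*(-5) = 5/3 ≈ 1.6667)
V(y) = -9 + (2 + y)/(2*y) (V(y) = -9 + (y + 2)/(y + y) = -9 + (2 + y)/((2*y)) = -9 + (2 + y)*(1/(2*y)) = -9 + (2 + y)/(2*y))
(O*(1 - 1))*(V(g) - 1*14) = (5*(1 - 1)/3)*((-17/2 + 1/2) - 1*14) = ((5/3)*0)*((-17/2 + ½) - 14) = 0*(-8 - 14) = 0*(-22) = 0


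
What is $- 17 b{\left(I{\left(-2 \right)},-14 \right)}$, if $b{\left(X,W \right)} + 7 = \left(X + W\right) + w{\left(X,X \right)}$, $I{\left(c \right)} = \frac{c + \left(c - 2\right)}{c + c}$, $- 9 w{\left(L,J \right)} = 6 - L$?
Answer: $340$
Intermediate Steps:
$w{\left(L,J \right)} = - \frac{2}{3} + \frac{L}{9}$ ($w{\left(L,J \right)} = - \frac{6 - L}{9} = - \frac{2}{3} + \frac{L}{9}$)
$I{\left(c \right)} = \frac{-2 + 2 c}{2 c}$ ($I{\left(c \right)} = \frac{c + \left(c - 2\right)}{2 c} = \left(c + \left(-2 + c\right)\right) \frac{1}{2 c} = \left(-2 + 2 c\right) \frac{1}{2 c} = \frac{-2 + 2 c}{2 c}$)
$b{\left(X,W \right)} = - \frac{23}{3} + W + \frac{10 X}{9}$ ($b{\left(X,W \right)} = -7 + \left(\left(X + W\right) + \left(- \frac{2}{3} + \frac{X}{9}\right)\right) = -7 + \left(\left(W + X\right) + \left(- \frac{2}{3} + \frac{X}{9}\right)\right) = -7 + \left(- \frac{2}{3} + W + \frac{10 X}{9}\right) = - \frac{23}{3} + W + \frac{10 X}{9}$)
$- 17 b{\left(I{\left(-2 \right)},-14 \right)} = - 17 \left(- \frac{23}{3} - 14 + \frac{10 \frac{-1 - 2}{-2}}{9}\right) = - 17 \left(- \frac{23}{3} - 14 + \frac{10 \left(\left(- \frac{1}{2}\right) \left(-3\right)\right)}{9}\right) = - 17 \left(- \frac{23}{3} - 14 + \frac{10}{9} \cdot \frac{3}{2}\right) = - 17 \left(- \frac{23}{3} - 14 + \frac{5}{3}\right) = \left(-17\right) \left(-20\right) = 340$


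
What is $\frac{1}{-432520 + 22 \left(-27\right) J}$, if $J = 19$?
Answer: $- \frac{1}{443806} \approx -2.2532 \cdot 10^{-6}$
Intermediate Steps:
$\frac{1}{-432520 + 22 \left(-27\right) J} = \frac{1}{-432520 + 22 \left(-27\right) 19} = \frac{1}{-432520 - 11286} = \frac{1}{-443806} = - \frac{1}{443806}$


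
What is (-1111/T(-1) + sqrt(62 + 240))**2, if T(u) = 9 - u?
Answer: 1264521/100 - 1111*sqrt(302)/5 ≈ 8783.8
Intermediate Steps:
(-1111/T(-1) + sqrt(62 + 240))**2 = (-1111/(9 - 1*(-1)) + sqrt(62 + 240))**2 = (-1111/(9 + 1) + sqrt(302))**2 = (-1111/10 + sqrt(302))**2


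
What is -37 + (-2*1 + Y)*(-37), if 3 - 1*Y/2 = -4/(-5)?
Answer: -629/5 ≈ -125.80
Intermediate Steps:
Y = 22/5 (Y = 6 - (-8)/(-5) = 6 - (-8)*(-1)/5 = 6 - 2*⅘ = 6 - 8/5 = 22/5 ≈ 4.4000)
-37 + (-2*1 + Y)*(-37) = -37 + (-2*1 + 22/5)*(-37) = -37 + (-2 + 22/5)*(-37) = -37 + (12/5)*(-37) = -37 - 444/5 = -629/5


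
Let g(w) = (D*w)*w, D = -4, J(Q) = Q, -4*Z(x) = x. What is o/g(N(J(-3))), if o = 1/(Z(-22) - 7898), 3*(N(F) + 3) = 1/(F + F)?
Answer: 162/47749625 ≈ 3.3927e-6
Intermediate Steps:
Z(x) = -x/4
N(F) = -3 + 1/(6*F) (N(F) = -3 + 1/(3*(F + F)) = -3 + 1/(3*((2*F))) = -3 + (1/(2*F))/3 = -3 + 1/(6*F))
o = -2/15785 (o = 1/(-¼*(-22) - 7898) = 1/(11/2 - 7898) = 1/(-15785/2) = -2/15785 ≈ -0.00012670)
g(w) = -4*w² (g(w) = (-4*w)*w = -4*w²)
o/g(N(J(-3))) = -2*(-1/(4*(-3 + (⅙)/(-3))²))/15785 = -2*(-1/(4*(-3 + (⅙)*(-⅓))²))/15785 = -2*(-1/(4*(-3 - 1/18)²))/15785 = -2/(15785*((-4*(-55/18)²))) = -2/(15785*((-4*3025/324))) = -2/(15785*(-3025/81)) = -2/15785*(-81/3025) = 162/47749625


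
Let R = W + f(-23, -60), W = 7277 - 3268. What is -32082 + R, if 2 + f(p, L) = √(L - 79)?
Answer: -28075 + I*√139 ≈ -28075.0 + 11.79*I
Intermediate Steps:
f(p, L) = -2 + √(-79 + L) (f(p, L) = -2 + √(L - 79) = -2 + √(-79 + L))
W = 4009
R = 4007 + I*√139 (R = 4009 + (-2 + √(-79 - 60)) = 4009 + (-2 + √(-139)) = 4009 + (-2 + I*√139) = 4007 + I*√139 ≈ 4007.0 + 11.79*I)
-32082 + R = -32082 + (4007 + I*√139) = -28075 + I*√139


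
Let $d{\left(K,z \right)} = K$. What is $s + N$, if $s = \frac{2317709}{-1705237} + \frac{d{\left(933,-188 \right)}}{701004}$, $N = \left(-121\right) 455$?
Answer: $- \frac{21937718869040285}{398459319316} \approx -55056.0$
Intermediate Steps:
$N = -55055$
$s = - \frac{541044097905}{398459319316}$ ($s = \frac{2317709}{-1705237} + \frac{933}{701004} = 2317709 \left(- \frac{1}{1705237}\right) + 933 \cdot \frac{1}{701004} = - \frac{2317709}{1705237} + \frac{311}{233668} = - \frac{541044097905}{398459319316} \approx -1.3578$)
$s + N = - \frac{541044097905}{398459319316} - 55055 = - \frac{21937718869040285}{398459319316}$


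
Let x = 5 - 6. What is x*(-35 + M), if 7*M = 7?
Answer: 34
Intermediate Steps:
M = 1 (M = (⅐)*7 = 1)
x = -1
x*(-35 + M) = -(-35 + 1) = -1*(-34) = 34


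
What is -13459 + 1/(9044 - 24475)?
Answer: -207685830/15431 ≈ -13459.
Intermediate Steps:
-13459 + 1/(9044 - 24475) = -13459 + 1/(-15431) = -13459 - 1/15431 = -207685830/15431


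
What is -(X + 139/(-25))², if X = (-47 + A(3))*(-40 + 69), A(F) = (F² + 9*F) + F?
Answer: -35271721/625 ≈ -56435.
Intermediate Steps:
A(F) = F² + 10*F
X = -232 (X = (-47 + 3*(10 + 3))*(-40 + 69) = (-47 + 3*13)*29 = (-47 + 39)*29 = -8*29 = -232)
-(X + 139/(-25))² = -(-232 + 139/(-25))² = -(-232 + 139*(-1/25))² = -(-232 - 139/25)² = -(-5939/25)² = -1*35271721/625 = -35271721/625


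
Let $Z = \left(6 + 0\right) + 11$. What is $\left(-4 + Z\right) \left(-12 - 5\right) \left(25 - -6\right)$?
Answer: $-6851$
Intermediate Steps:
$Z = 17$ ($Z = 6 + 11 = 17$)
$\left(-4 + Z\right) \left(-12 - 5\right) \left(25 - -6\right) = \left(-4 + 17\right) \left(-12 - 5\right) \left(25 - -6\right) = 13 \left(- 17 \left(25 + 6\right)\right) = 13 \left(\left(-17\right) 31\right) = 13 \left(-527\right) = -6851$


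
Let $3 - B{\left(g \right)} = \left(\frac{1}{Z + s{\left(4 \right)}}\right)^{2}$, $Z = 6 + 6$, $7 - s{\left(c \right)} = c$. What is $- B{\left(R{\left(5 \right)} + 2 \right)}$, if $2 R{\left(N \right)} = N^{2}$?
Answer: $- \frac{674}{225} \approx -2.9956$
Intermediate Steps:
$s{\left(c \right)} = 7 - c$
$R{\left(N \right)} = \frac{N^{2}}{2}$
$Z = 12$
$B{\left(g \right)} = \frac{674}{225}$ ($B{\left(g \right)} = 3 - \left(\frac{1}{12 + \left(7 - 4\right)}\right)^{2} = 3 - \left(\frac{1}{12 + 3}\right)^{2} = 3 - \left(\frac{1}{15}\right)^{2} = 3 - \frac{1}{225} = \frac{674}{225}$)
$- B{\left(R{\left(5 \right)} + 2 \right)} = \left(-1\right) \frac{674}{225} = - \frac{674}{225}$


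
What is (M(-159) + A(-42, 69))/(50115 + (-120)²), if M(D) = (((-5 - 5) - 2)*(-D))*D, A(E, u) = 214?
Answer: 17858/3795 ≈ 4.7057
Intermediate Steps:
M(D) = 12*D² (M(D) = ((-10 - 2)*(-D))*D = (-(-12)*D)*D = (12*D)*D = 12*D²)
(M(-159) + A(-42, 69))/(50115 + (-120)²) = (12*(-159)² + 214)/(50115 + (-120)²) = (12*25281 + 214)/(50115 + 14400) = (303372 + 214)/64515 = 303586*(1/64515) = 17858/3795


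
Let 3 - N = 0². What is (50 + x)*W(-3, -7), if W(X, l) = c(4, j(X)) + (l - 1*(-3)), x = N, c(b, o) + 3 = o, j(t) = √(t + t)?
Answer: -371 + 53*I*√6 ≈ -371.0 + 129.82*I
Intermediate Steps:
N = 3 (N = 3 - 1*0² = 3 - 1*0 = 3 + 0 = 3)
j(t) = √2*√t (j(t) = √(2*t) = √2*√t)
c(b, o) = -3 + o
x = 3
W(X, l) = l + √2*√X (W(X, l) = (-3 + √2*√X) + (l - 1*(-3)) = (-3 + √2*√X) + (l + 3) = (-3 + √2*√X) + (3 + l) = l + √2*√X)
(50 + x)*W(-3, -7) = (50 + 3)*(-7 + √2*√(-3)) = 53*(-7 + √2*(I*√3)) = 53*(-7 + I*√6) = -371 + 53*I*√6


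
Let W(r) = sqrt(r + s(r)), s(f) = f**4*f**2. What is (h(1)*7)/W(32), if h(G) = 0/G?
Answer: 0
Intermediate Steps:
h(G) = 0
s(f) = f**6
W(r) = sqrt(r + r**6)
(h(1)*7)/W(32) = (0*7)/(sqrt(32 + 32**6)) = 0/(sqrt(32 + 1073741824)) = 0/(sqrt(1073741856)) = 0/((4*sqrt(67108866))) = 0*(sqrt(67108866)/268435464) = 0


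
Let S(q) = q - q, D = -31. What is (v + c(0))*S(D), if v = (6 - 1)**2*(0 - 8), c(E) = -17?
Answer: 0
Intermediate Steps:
S(q) = 0
v = -200 (v = 5**2*(-8) = 25*(-8) = -200)
(v + c(0))*S(D) = (-200 - 17)*0 = -217*0 = 0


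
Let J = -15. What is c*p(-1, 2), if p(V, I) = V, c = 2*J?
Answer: 30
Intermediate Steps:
c = -30 (c = 2*(-15) = -30)
c*p(-1, 2) = -30*(-1) = 30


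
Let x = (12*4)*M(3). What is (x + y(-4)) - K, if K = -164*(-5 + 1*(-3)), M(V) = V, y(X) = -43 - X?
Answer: -1207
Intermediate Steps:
x = 144 (x = (12*4)*3 = 48*3 = 144)
K = 1312 (K = -164*(-5 - 3) = -164*(-8) = 1312)
(x + y(-4)) - K = (144 + (-43 - 1*(-4))) - 1*1312 = (144 + (-43 + 4)) - 1312 = (144 - 39) - 1312 = 105 - 1312 = -1207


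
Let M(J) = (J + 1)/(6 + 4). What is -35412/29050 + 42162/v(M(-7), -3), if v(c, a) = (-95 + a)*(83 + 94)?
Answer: -21893603/5998825 ≈ -3.6496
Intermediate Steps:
M(J) = ⅒ + J/10 (M(J) = (1 + J)/10 = (1 + J)*(⅒) = ⅒ + J/10)
v(c, a) = -16815 + 177*a (v(c, a) = (-95 + a)*177 = -16815 + 177*a)
-35412/29050 + 42162/v(M(-7), -3) = -35412/29050 + 42162/(-16815 + 177*(-3)) = -35412*1/29050 + 42162/(-16815 - 531) = -17706/14525 + 42162/(-17346) = -17706/14525 + 42162*(-1/17346) = -17706/14525 - 7027/2891 = -21893603/5998825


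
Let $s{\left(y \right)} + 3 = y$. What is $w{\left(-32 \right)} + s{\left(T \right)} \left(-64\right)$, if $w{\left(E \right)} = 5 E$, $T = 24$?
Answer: $-1504$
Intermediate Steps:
$s{\left(y \right)} = -3 + y$
$w{\left(-32 \right)} + s{\left(T \right)} \left(-64\right) = 5 \left(-32\right) + \left(-3 + 24\right) \left(-64\right) = -160 + 21 \left(-64\right) = -160 - 1344 = -1504$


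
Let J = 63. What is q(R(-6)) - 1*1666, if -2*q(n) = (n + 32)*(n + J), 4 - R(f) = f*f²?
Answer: -37324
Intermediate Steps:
R(f) = 4 - f³ (R(f) = 4 - f*f² = 4 - f³)
q(n) = -(32 + n)*(63 + n)/2 (q(n) = -(n + 32)*(n + 63)/2 = -(32 + n)*(63 + n)/2)
q(R(-6)) - 1*1666 = (-1008 - 95*(4 - 1*(-6)³)/2 - (4 - 1*(-6)³)²/2) - 1*1666 = (-1008 - 95*(4 - 1*(-216))/2 - (4 - 1*(-216))²/2) - 1666 = (-1008 - 95*(4 + 216)/2 - (4 + 216)²/2) - 1666 = (-1008 - 95/2*220 - ½*220²) - 1666 = (-1008 - 10450 - ½*48400) - 1666 = (-1008 - 10450 - 24200) - 1666 = -35658 - 1666 = -37324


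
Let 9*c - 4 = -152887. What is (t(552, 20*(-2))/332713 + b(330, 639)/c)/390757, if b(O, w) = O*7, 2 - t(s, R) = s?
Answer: -777909880/2208478744458367 ≈ -3.5224e-7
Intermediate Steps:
t(s, R) = 2 - s
c = -16987 (c = 4/9 + (⅑)*(-152887) = 4/9 - 152887/9 = -16987)
b(O, w) = 7*O
(t(552, 20*(-2))/332713 + b(330, 639)/c)/390757 = ((2 - 1*552)/332713 + (7*330)/(-16987))/390757 = ((2 - 552)*(1/332713) + 2310*(-1/16987))*(1/390757) = (-550*1/332713 - 2310/16987)*(1/390757) = (-550/332713 - 2310/16987)*(1/390757) = -777909880/5651795731*1/390757 = -777909880/2208478744458367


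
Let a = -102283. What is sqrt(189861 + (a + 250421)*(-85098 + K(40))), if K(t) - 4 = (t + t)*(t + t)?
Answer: I*sqrt(11657381911) ≈ 1.0797e+5*I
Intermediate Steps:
K(t) = 4 + 4*t**2 (K(t) = 4 + (t + t)*(t + t) = 4 + (2*t)*(2*t) = 4 + 4*t**2)
sqrt(189861 + (a + 250421)*(-85098 + K(40))) = sqrt(189861 + (-102283 + 250421)*(-85098 + (4 + 4*40**2))) = sqrt(189861 + 148138*(-85098 + (4 + 4*1600))) = sqrt(189861 + 148138*(-85098 + (4 + 6400))) = sqrt(189861 + 148138*(-85098 + 6404)) = sqrt(189861 + 148138*(-78694)) = sqrt(189861 - 11657571772) = sqrt(-11657381911) = I*sqrt(11657381911)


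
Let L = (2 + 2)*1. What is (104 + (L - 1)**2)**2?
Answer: 12769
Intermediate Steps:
L = 4 (L = 4*1 = 4)
(104 + (L - 1)**2)**2 = (104 + (4 - 1)**2)**2 = (104 + 3**2)**2 = (104 + 9)**2 = 113**2 = 12769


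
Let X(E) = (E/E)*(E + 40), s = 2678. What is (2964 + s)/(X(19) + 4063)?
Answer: 2821/2061 ≈ 1.3688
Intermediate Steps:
X(E) = 40 + E (X(E) = 1*(40 + E) = 40 + E)
(2964 + s)/(X(19) + 4063) = (2964 + 2678)/((40 + 19) + 4063) = 5642/(59 + 4063) = 5642/4122 = 5642*(1/4122) = 2821/2061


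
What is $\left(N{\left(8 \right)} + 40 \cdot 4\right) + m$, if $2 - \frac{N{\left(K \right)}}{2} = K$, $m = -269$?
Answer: $-121$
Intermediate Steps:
$N{\left(K \right)} = 4 - 2 K$
$\left(N{\left(8 \right)} + 40 \cdot 4\right) + m = \left(\left(4 - 16\right) + 40 \cdot 4\right) - 269 = \left(\left(4 - 16\right) + 160\right) - 269 = \left(-12 + 160\right) - 269 = 148 - 269 = -121$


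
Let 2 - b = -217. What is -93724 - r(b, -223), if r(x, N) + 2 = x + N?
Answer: -93718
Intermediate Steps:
b = 219 (b = 2 - 1*(-217) = 2 + 217 = 219)
r(x, N) = -2 + N + x (r(x, N) = -2 + (x + N) = -2 + (N + x) = -2 + N + x)
-93724 - r(b, -223) = -93724 - (-2 - 223 + 219) = -93724 - 1*(-6) = -93724 + 6 = -93718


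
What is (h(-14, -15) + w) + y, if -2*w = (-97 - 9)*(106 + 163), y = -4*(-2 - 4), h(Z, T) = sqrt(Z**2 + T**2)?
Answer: 14281 + sqrt(421) ≈ 14302.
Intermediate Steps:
h(Z, T) = sqrt(T**2 + Z**2)
y = 24 (y = -4*(-6) = 24)
w = 14257 (w = -(-97 - 9)*(106 + 163)/2 = -(-53)*269 = -1/2*(-28514) = 14257)
(h(-14, -15) + w) + y = (sqrt((-15)**2 + (-14)**2) + 14257) + 24 = (sqrt(225 + 196) + 14257) + 24 = (sqrt(421) + 14257) + 24 = (14257 + sqrt(421)) + 24 = 14281 + sqrt(421)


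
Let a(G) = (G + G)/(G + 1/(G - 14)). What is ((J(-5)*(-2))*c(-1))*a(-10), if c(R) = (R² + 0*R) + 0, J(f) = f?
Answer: 4800/241 ≈ 19.917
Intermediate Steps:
c(R) = R² (c(R) = (R² + 0) + 0 = R² + 0 = R²)
a(G) = 2*G/(G + 1/(-14 + G)) (a(G) = (2*G)/(G + 1/(-14 + G)) = 2*G/(G + 1/(-14 + G)))
((J(-5)*(-2))*c(-1))*a(-10) = (-5*(-2)*(-1)²)*(2*(-10)*(-14 - 10)/(1 + (-10)² - 14*(-10))) = (10*1)*(2*(-10)*(-24)/(1 + 100 + 140)) = 10*(2*(-10)*(-24)/241) = 10*(2*(-10)*(1/241)*(-24)) = 10*(480/241) = 4800/241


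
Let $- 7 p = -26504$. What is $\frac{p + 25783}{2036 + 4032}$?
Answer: $\frac{206985}{42476} \approx 4.873$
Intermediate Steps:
$p = \frac{26504}{7}$ ($p = \left(- \frac{1}{7}\right) \left(-26504\right) = \frac{26504}{7} \approx 3786.3$)
$\frac{p + 25783}{2036 + 4032} = \frac{\frac{26504}{7} + 25783}{2036 + 4032} = \frac{206985}{7 \cdot 6068} = \frac{206985}{7} \cdot \frac{1}{6068} = \frac{206985}{42476}$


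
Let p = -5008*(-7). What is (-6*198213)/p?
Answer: -594639/17528 ≈ -33.925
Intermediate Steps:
p = 35056
(-6*198213)/p = -6*198213/35056 = -1189278*1/35056 = -594639/17528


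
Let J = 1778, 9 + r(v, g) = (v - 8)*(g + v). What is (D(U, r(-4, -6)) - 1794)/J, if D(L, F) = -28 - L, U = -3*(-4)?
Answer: -131/127 ≈ -1.0315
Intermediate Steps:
r(v, g) = -9 + (-8 + v)*(g + v) (r(v, g) = -9 + (v - 8)*(g + v) = -9 + (-8 + v)*(g + v))
U = 12
(D(U, r(-4, -6)) - 1794)/J = ((-28 - 1*12) - 1794)/1778 = ((-28 - 12) - 1794)*(1/1778) = (-40 - 1794)*(1/1778) = -1834*1/1778 = -131/127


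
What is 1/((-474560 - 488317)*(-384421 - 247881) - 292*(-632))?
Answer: 1/608829237398 ≈ 1.6425e-12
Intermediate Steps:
1/((-474560 - 488317)*(-384421 - 247881) - 292*(-632)) = 1/(-962877*(-632302) + 184544) = 1/(608829052854 + 184544) = 1/608829237398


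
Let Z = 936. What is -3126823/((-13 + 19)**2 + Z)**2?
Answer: -3126823/944784 ≈ -3.3096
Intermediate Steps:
-3126823/((-13 + 19)**2 + Z)**2 = -3126823/((-13 + 19)**2 + 936)**2 = -3126823/(6**2 + 936)**2 = -3126823/(36 + 936)**2 = -3126823/(972**2) = -3126823/944784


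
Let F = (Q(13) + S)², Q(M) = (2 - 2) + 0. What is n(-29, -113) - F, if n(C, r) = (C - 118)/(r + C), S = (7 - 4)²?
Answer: -11355/142 ≈ -79.965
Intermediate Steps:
Q(M) = 0 (Q(M) = 0 + 0 = 0)
S = 9 (S = 3² = 9)
F = 81 (F = (0 + 9)² = 9² = 81)
n(C, r) = (-118 + C)/(C + r)
n(-29, -113) - F = (-118 - 29)/(-29 - 113) - 1*81 = -147/(-142) - 81 = -1/142*(-147) - 81 = 147/142 - 81 = -11355/142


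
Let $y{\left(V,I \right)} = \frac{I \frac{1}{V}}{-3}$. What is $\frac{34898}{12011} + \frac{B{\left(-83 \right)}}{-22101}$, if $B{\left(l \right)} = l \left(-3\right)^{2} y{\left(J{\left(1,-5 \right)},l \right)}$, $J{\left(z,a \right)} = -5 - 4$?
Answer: $\frac{2231098315}{796365333} \approx 2.8016$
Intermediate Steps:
$J{\left(z,a \right)} = -9$
$y{\left(V,I \right)} = - \frac{I}{3 V}$ ($y{\left(V,I \right)} = \frac{I}{V} \left(- \frac{1}{3}\right) = - \frac{I}{3 V}$)
$B{\left(l \right)} = \frac{l^{2}}{3}$ ($B{\left(l \right)} = l \left(-3\right)^{2} \left(- \frac{l}{3 \left(-9\right)}\right) = l 9 \left(\left(- \frac{1}{3}\right) l \left(- \frac{1}{9}\right)\right) = 9 l \frac{l}{27} = \frac{l^{2}}{3}$)
$\frac{34898}{12011} + \frac{B{\left(-83 \right)}}{-22101} = \frac{34898}{12011} + \frac{\frac{1}{3} \left(-83\right)^{2}}{-22101} = 34898 \cdot \frac{1}{12011} + \frac{1}{3} \cdot 6889 \left(- \frac{1}{22101}\right) = \frac{34898}{12011} + \frac{6889}{3} \left(- \frac{1}{22101}\right) = \frac{34898}{12011} - \frac{6889}{66303} = \frac{2231098315}{796365333}$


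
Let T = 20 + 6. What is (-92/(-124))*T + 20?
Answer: 1218/31 ≈ 39.290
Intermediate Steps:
T = 26
(-92/(-124))*T + 20 = -92/(-124)*26 + 20 = -92*(-1/124)*26 + 20 = (23/31)*26 + 20 = 598/31 + 20 = 1218/31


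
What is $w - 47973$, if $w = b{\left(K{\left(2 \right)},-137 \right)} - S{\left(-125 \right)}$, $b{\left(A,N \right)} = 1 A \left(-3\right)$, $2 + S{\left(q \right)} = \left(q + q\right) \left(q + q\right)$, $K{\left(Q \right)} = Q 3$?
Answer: $-110489$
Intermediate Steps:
$K{\left(Q \right)} = 3 Q$
$S{\left(q \right)} = -2 + 4 q^{2}$ ($S{\left(q \right)} = -2 + \left(q + q\right) \left(q + q\right) = -2 + 2 q 2 q = -2 + 4 q^{2}$)
$b{\left(A,N \right)} = - 3 A$ ($b{\left(A,N \right)} = A \left(-3\right) = - 3 A$)
$w = -62516$ ($w = - 3 \cdot 3 \cdot 2 - \left(-2 + 4 \left(-125\right)^{2}\right) = \left(-3\right) 6 - \left(-2 + 4 \cdot 15625\right) = -18 - \left(-2 + 62500\right) = -18 - 62498 = -62516$)
$w - 47973 = -62516 - 47973 = -110489$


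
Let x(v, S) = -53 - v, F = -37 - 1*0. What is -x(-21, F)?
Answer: 32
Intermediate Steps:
F = -37 (F = -37 + 0 = -37)
-x(-21, F) = -(-53 - 1*(-21)) = -(-53 + 21) = -1*(-32) = 32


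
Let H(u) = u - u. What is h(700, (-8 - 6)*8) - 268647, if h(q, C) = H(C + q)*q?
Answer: -268647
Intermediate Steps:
H(u) = 0
h(q, C) = 0 (h(q, C) = 0*q = 0)
h(700, (-8 - 6)*8) - 268647 = 0 - 268647 = -268647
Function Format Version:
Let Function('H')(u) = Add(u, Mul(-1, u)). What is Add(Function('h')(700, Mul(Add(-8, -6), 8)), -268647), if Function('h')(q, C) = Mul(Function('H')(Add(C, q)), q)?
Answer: -268647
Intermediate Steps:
Function('H')(u) = 0
Function('h')(q, C) = 0 (Function('h')(q, C) = Mul(0, q) = 0)
Add(Function('h')(700, Mul(Add(-8, -6), 8)), -268647) = Add(0, -268647) = -268647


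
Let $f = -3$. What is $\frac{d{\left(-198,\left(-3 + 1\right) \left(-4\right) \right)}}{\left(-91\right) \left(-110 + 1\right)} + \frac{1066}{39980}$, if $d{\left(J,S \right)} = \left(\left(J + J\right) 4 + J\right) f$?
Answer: $\frac{112153367}{198280810} \approx 0.56563$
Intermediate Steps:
$d{\left(J,S \right)} = - 27 J$ ($d{\left(J,S \right)} = \left(\left(J + J\right) 4 + J\right) \left(-3\right) = \left(2 J 4 + J\right) \left(-3\right) = \left(8 J + J\right) \left(-3\right) = 9 J \left(-3\right) = - 27 J$)
$\frac{d{\left(-198,\left(-3 + 1\right) \left(-4\right) \right)}}{\left(-91\right) \left(-110 + 1\right)} + \frac{1066}{39980} = \frac{\left(-27\right) \left(-198\right)}{\left(-91\right) \left(-110 + 1\right)} + \frac{1066}{39980} = \frac{5346}{\left(-91\right) \left(-109\right)} + 1066 \cdot \frac{1}{39980} = \frac{5346}{9919} + \frac{533}{19990} = \frac{112153367}{198280810}$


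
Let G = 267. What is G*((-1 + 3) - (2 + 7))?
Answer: -1869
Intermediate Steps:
G*((-1 + 3) - (2 + 7)) = 267*((-1 + 3) - (2 + 7)) = 267*(2 - 1*9) = 267*(2 - 9) = 267*(-7) = -1869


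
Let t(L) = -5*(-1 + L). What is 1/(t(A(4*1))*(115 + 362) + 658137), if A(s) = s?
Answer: 1/650982 ≈ 1.5361e-6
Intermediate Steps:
t(L) = 5 - 5*L
1/(t(A(4*1))*(115 + 362) + 658137) = 1/((5 - 20)*(115 + 362) + 658137) = 1/((5 - 5*4)*477 + 658137) = 1/((5 - 20)*477 + 658137) = 1/(-15*477 + 658137) = 1/(-7155 + 658137) = 1/650982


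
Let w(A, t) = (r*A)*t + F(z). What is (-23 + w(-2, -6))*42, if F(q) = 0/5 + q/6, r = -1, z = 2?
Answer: -1456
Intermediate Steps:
F(q) = q/6 (F(q) = 0*(⅕) + q*(⅙) = 0 + q/6 = q/6)
w(A, t) = ⅓ - A*t (w(A, t) = (-A)*t + (⅙)*2 = -A*t + ⅓ = ⅓ - A*t)
(-23 + w(-2, -6))*42 = (-23 + (⅓ - 1*(-2)*(-6)))*42 = (-23 + (⅓ - 12))*42 = (-23 - 35/3)*42 = -104/3*42 = -1456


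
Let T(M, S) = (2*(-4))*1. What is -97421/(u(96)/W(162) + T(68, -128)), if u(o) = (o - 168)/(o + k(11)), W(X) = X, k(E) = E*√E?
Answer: 62263417257/5116394 + 9644679*√11/10232788 ≈ 12173.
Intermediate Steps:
k(E) = E^(3/2)
u(o) = (-168 + o)/(o + 11*√11) (u(o) = (o - 168)/(o + 11^(3/2)) = (-168 + o)/(o + 11*√11))
T(M, S) = -8 (T(M, S) = -8*1 = -8)
-97421/(u(96)/W(162) + T(68, -128)) = -97421/(((-168 + 96)/(96 + 11*√11))/162 - 8) = -97421/((-72/(96 + 11*√11))*(1/162) - 8) = -97421/(-72/(96 + 11*√11)*(1/162) - 8) = -97421/(-4/(9*(96 + 11*√11)) - 8) = -97421/(-8 - 4/(9*(96 + 11*√11)))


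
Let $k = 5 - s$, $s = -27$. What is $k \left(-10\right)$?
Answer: $-320$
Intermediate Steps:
$k = 32$ ($k = 5 - -27 = 5 + 27 = 32$)
$k \left(-10\right) = 32 \left(-10\right) = -320$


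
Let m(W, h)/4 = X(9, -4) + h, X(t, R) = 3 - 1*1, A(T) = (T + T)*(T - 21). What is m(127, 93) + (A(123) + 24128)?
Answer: 49600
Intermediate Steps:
A(T) = 2*T*(-21 + T) (A(T) = (2*T)*(-21 + T) = 2*T*(-21 + T))
X(t, R) = 2 (X(t, R) = 3 - 1 = 2)
m(W, h) = 8 + 4*h (m(W, h) = 4*(2 + h) = 8 + 4*h)
m(127, 93) + (A(123) + 24128) = (8 + 4*93) + (2*123*(-21 + 123) + 24128) = (8 + 372) + (2*123*102 + 24128) = 380 + (25092 + 24128) = 380 + 49220 = 49600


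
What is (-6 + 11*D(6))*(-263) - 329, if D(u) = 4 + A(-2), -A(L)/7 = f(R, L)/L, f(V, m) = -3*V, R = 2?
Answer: 50430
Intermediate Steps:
A(L) = 42/L (A(L) = -7*(-3*2)/L = -(-42)/L = 42/L)
D(u) = -17 (D(u) = 4 + 42/(-2) = 4 + 42*(-½) = 4 - 21 = -17)
(-6 + 11*D(6))*(-263) - 329 = (-6 + 11*(-17))*(-263) - 329 = (-6 - 187)*(-263) - 329 = -193*(-263) - 329 = 50759 - 329 = 50430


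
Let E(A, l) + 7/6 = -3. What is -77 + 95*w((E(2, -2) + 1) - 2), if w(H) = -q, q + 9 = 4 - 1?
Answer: 493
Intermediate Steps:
E(A, l) = -25/6 (E(A, l) = -7/6 - 3 = -25/6)
q = -6 (q = -9 + (4 - 1) = -9 + 3 = -6)
w(H) = 6 (w(H) = -1*(-6) = 6)
-77 + 95*w((E(2, -2) + 1) - 2) = -77 + 95*6 = -77 + 570 = 493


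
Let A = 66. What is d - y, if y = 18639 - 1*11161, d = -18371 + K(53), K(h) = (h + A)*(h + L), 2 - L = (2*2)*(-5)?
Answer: -16924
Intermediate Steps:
L = 22 (L = 2 - 2*2*(-5) = 2 - 4*(-5) = 2 - 1*(-20) = 2 + 20 = 22)
K(h) = (22 + h)*(66 + h) (K(h) = (h + 66)*(h + 22) = (66 + h)*(22 + h) = (22 + h)*(66 + h))
d = -9446 (d = -18371 + (1452 + 53² + 88*53) = -18371 + (1452 + 2809 + 4664) = -18371 + 8925 = -9446)
y = 7478 (y = 18639 - 11161 = 7478)
d - y = -9446 - 1*7478 = -9446 - 7478 = -16924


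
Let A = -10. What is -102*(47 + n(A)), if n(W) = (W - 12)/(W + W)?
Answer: -24531/5 ≈ -4906.2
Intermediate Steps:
n(W) = (-12 + W)/(2*W) (n(W) = (-12 + W)/((2*W)) = (-12 + W)*(1/(2*W)) = (-12 + W)/(2*W))
-102*(47 + n(A)) = -102*(47 + (½)*(-12 - 10)/(-10)) = -102*(47 + (½)*(-⅒)*(-22)) = -102*(47 + 11/10) = -102*481/10 = -24531/5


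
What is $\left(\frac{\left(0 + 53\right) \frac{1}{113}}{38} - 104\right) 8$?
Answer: $- \frac{1786092}{2147} \approx -831.9$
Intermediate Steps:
$\left(\frac{\left(0 + 53\right) \frac{1}{113}}{38} - 104\right) 8 = \left(53 \cdot \frac{1}{113} \cdot \frac{1}{38} - 104\right) 8 = \left(\frac{53}{113} \cdot \frac{1}{38} - 104\right) 8 = \left(\frac{53}{4294} - 104\right) 8 = \left(- \frac{446523}{4294}\right) 8 = - \frac{1786092}{2147}$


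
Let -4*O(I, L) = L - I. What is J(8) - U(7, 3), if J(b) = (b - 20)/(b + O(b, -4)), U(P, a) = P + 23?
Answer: -342/11 ≈ -31.091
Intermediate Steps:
U(P, a) = 23 + P
O(I, L) = -L/4 + I/4 (O(I, L) = -(L - I)/4 = -L/4 + I/4)
J(b) = (-20 + b)/(1 + 5*b/4) (J(b) = (b - 20)/(b + (-¼*(-4) + b/4)) = (-20 + b)/(b + (1 + b/4)) = (-20 + b)/(1 + 5*b/4))
J(8) - U(7, 3) = 4*(-20 + 8)/(4 + 5*8) - (23 + 7) = 4*(-12)/(4 + 40) - 1*30 = 4*(-12)/44 - 30 = 4*(1/44)*(-12) - 30 = -12/11 - 30 = -342/11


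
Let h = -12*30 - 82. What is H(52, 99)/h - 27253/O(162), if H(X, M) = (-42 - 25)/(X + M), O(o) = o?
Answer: -454727218/2703051 ≈ -168.23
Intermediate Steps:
h = -442 (h = -360 - 82 = -442)
H(X, M) = -67/(M + X)
H(52, 99)/h - 27253/O(162) = -67/(99 + 52)/(-442) - 27253/162 = -67/151*(-1/442) - 27253*1/162 = -67*1/151*(-1/442) - 27253/162 = -67/151*(-1/442) - 27253/162 = 67/66742 - 27253/162 = -454727218/2703051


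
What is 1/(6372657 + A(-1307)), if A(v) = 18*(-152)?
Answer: 1/6369921 ≈ 1.5699e-7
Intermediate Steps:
A(v) = -2736
1/(6372657 + A(-1307)) = 1/(6372657 - 2736) = 1/6369921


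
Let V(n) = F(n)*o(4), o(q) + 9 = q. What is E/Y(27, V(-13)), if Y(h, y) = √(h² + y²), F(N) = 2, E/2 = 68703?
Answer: 137406*√829/829 ≈ 4772.3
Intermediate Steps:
E = 137406 (E = 2*68703 = 137406)
o(q) = -9 + q
V(n) = -10 (V(n) = 2*(-9 + 4) = 2*(-5) = -10)
E/Y(27, V(-13)) = 137406/(√(27² + (-10)²)) = 137406/(√(729 + 100)) = 137406/(√829) = 137406*(√829/829) = 137406*√829/829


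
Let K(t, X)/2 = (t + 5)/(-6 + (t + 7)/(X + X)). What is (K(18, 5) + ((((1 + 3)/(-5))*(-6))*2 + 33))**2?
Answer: 1062961/1225 ≈ 867.72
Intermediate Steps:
K(t, X) = 2*(5 + t)/(-6 + (7 + t)/(2*X)) (K(t, X) = 2*((t + 5)/(-6 + (t + 7)/(X + X))) = 2*((5 + t)/(-6 + (7 + t)/((2*X)))) = 2*((5 + t)/(-6 + (7 + t)*(1/(2*X)))) = 2*((5 + t)/(-6 + (7 + t)/(2*X))) = 2*(5 + t)/(-6 + (7 + t)/(2*X)))
(K(18, 5) + ((((1 + 3)/(-5))*(-6))*2 + 33))**2 = (4*5*(5 + 18)/(7 + 18 - 12*5) + ((((1 + 3)/(-5))*(-6))*2 + 33))**2 = (4*5*23/(7 + 18 - 60) + (((4*(-1/5))*(-6))*2 + 33))**2 = (4*5*23/(-35) + (-4/5*(-6)*2 + 33))**2 = (4*5*(-1/35)*23 + ((24/5)*2 + 33))**2 = (-92/7 + (48/5 + 33))**2 = (-92/7 + 213/5)**2 = (1031/35)**2 = 1062961/1225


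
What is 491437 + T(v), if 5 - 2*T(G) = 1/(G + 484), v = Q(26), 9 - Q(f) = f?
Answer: 229502246/467 ≈ 4.9144e+5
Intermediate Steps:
Q(f) = 9 - f
v = -17 (v = 9 - 1*26 = 9 - 26 = -17)
T(G) = 5/2 - 1/(2*(484 + G)) (T(G) = 5/2 - 1/(2*(G + 484)) = 5/2 - 1/(2*(484 + G)))
491437 + T(v) = 491437 + (2419 + 5*(-17))/(2*(484 - 17)) = 491437 + (½)*(2419 - 85)/467 = 491437 + (½)*(1/467)*2334 = 491437 + 1167/467 = 229502246/467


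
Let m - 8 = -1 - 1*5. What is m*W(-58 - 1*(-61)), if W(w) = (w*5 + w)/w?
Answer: 12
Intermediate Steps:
W(w) = 6 (W(w) = (5*w + w)/w = (6*w)/w = 6)
m = 2 (m = 8 + (-1 - 1*5) = 8 + (-1 - 5) = 8 - 6 = 2)
m*W(-58 - 1*(-61)) = 2*6 = 12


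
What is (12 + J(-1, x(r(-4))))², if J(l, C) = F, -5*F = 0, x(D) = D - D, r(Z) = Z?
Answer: 144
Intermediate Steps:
x(D) = 0
F = 0 (F = -⅕*0 = 0)
J(l, C) = 0
(12 + J(-1, x(r(-4))))² = (12 + 0)² = 12² = 144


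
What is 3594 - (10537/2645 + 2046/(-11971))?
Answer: 113677155473/31663295 ≈ 3590.2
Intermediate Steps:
3594 - (10537/2645 + 2046/(-11971)) = 3594 - (10537*(1/2645) + 2046*(-1/11971)) = 3594 - (10537/2645 - 2046/11971) = 3594 - 1*120726757/31663295 = 3594 - 120726757/31663295 = 113677155473/31663295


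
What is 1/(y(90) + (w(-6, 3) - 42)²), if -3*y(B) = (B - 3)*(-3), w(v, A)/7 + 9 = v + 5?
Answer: 1/12631 ≈ 7.9170e-5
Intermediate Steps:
w(v, A) = -28 + 7*v (w(v, A) = -63 + 7*(v + 5) = -63 + 7*(5 + v) = -63 + (35 + 7*v) = -28 + 7*v)
y(B) = -3 + B (y(B) = -(B - 3)*(-3)/3 = -(-3 + B)*(-3)/3 = -(9 - 3*B)/3 = -3 + B)
1/(y(90) + (w(-6, 3) - 42)²) = 1/((-3 + 90) + ((-28 + 7*(-6)) - 42)²) = 1/(87 + ((-28 - 42) - 42)²) = 1/(87 + (-70 - 42)²) = 1/(87 + (-112)²) = 1/(87 + 12544) = 1/12631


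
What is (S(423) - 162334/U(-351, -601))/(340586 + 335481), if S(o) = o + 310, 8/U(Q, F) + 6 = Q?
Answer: 28979551/2704268 ≈ 10.716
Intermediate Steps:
U(Q, F) = 8/(-6 + Q)
S(o) = 310 + o
(S(423) - 162334/U(-351, -601))/(340586 + 335481) = ((310 + 423) - 162334/(8/(-6 - 351)))/(340586 + 335481) = (733 - 162334/(8/(-357)))/676067 = (733 - 162334/(8*(-1/357)))*(1/676067) = (733 - 162334/(-8/357))*(1/676067) = (733 - 162334*(-357/8))*(1/676067) = (733 + 28976619/4)*(1/676067) = (28979551/4)*(1/676067) = 28979551/2704268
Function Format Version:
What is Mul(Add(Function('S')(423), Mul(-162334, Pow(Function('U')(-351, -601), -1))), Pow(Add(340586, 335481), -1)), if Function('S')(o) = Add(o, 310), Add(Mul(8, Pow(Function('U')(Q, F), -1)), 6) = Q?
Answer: Rational(28979551, 2704268) ≈ 10.716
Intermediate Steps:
Function('U')(Q, F) = Mul(8, Pow(Add(-6, Q), -1))
Function('S')(o) = Add(310, o)
Mul(Add(Function('S')(423), Mul(-162334, Pow(Function('U')(-351, -601), -1))), Pow(Add(340586, 335481), -1)) = Mul(Add(Add(310, 423), Mul(-162334, Pow(Mul(8, Pow(Add(-6, -351), -1)), -1))), Pow(Add(340586, 335481), -1)) = Mul(Add(733, Mul(-162334, Pow(Mul(8, Pow(-357, -1)), -1))), Pow(676067, -1)) = Mul(Add(733, Mul(-162334, Pow(Mul(8, Rational(-1, 357)), -1))), Rational(1, 676067)) = Mul(Add(733, Mul(-162334, Pow(Rational(-8, 357), -1))), Rational(1, 676067)) = Mul(Add(733, Mul(-162334, Rational(-357, 8))), Rational(1, 676067)) = Mul(Add(733, Rational(28976619, 4)), Rational(1, 676067)) = Mul(Rational(28979551, 4), Rational(1, 676067)) = Rational(28979551, 2704268)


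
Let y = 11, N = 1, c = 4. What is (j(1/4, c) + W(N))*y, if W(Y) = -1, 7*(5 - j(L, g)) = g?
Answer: 264/7 ≈ 37.714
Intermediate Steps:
j(L, g) = 5 - g/7
(j(1/4, c) + W(N))*y = ((5 - ⅐*4) - 1)*11 = ((5 - 4/7) - 1)*11 = (31/7 - 1)*11 = (24/7)*11 = 264/7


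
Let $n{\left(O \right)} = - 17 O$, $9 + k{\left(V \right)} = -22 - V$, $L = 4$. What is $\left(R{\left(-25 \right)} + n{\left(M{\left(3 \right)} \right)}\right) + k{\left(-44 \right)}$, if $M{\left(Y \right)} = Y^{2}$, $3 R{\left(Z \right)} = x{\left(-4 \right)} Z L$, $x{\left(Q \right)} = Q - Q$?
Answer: $-140$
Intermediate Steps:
$x{\left(Q \right)} = 0$
$R{\left(Z \right)} = 0$ ($R{\left(Z \right)} = \frac{0 Z 4}{3} = \frac{0 \cdot 4}{3} = \frac{1}{3} \cdot 0 = 0$)
$k{\left(V \right)} = -31 - V$ ($k{\left(V \right)} = -9 - \left(22 + V\right) = -31 - V$)
$\left(R{\left(-25 \right)} + n{\left(M{\left(3 \right)} \right)}\right) + k{\left(-44 \right)} = \left(0 - 17 \cdot 3^{2}\right) - -13 = \left(0 - 153\right) + \left(-31 + 44\right) = \left(0 - 153\right) + 13 = -153 + 13 = -140$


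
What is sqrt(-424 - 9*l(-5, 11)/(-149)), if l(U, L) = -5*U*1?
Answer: 23*I*sqrt(17731)/149 ≈ 20.555*I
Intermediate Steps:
l(U, L) = -5*U
sqrt(-424 - 9*l(-5, 11)/(-149)) = sqrt(-424 - 9*(-5*(-5))/(-149)) = sqrt(-424 - 225*(-1)/149) = sqrt(-424 - 9*(-25/149)) = sqrt(-424 + 225/149) = sqrt(-62951/149) = 23*I*sqrt(17731)/149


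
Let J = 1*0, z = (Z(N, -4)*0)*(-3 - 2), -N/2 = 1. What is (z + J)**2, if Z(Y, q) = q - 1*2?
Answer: 0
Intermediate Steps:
N = -2 (N = -2*1 = -2)
Z(Y, q) = -2 + q (Z(Y, q) = q - 2 = -2 + q)
z = 0 (z = ((-2 - 4)*0)*(-3 - 2) = -6*0*(-5) = 0*(-5) = 0)
J = 0
(z + J)**2 = (0 + 0)**2 = 0**2 = 0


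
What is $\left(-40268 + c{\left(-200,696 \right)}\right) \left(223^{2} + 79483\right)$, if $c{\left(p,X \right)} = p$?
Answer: $-5228951216$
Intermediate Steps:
$\left(-40268 + c{\left(-200,696 \right)}\right) \left(223^{2} + 79483\right) = \left(-40268 - 200\right) \left(223^{2} + 79483\right) = - 40468 \left(49729 + 79483\right) = \left(-40468\right) 129212 = -5228951216$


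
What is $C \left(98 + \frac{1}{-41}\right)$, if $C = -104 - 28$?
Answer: $- \frac{530244}{41} \approx -12933.0$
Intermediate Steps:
$C = -132$
$C \left(98 + \frac{1}{-41}\right) = - 132 \left(98 + \frac{1}{-41}\right) = - 132 \left(98 - \frac{1}{41}\right) = \left(-132\right) \frac{4017}{41} = - \frac{530244}{41}$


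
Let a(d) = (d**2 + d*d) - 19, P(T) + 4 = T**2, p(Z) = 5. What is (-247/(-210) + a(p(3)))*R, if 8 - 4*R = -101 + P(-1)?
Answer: 13514/15 ≈ 900.93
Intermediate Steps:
P(T) = -4 + T**2
a(d) = -19 + 2*d**2 (a(d) = (d**2 + d**2) - 19 = 2*d**2 - 19 = -19 + 2*d**2)
R = 28 (R = 2 - (-101 + (-4 + (-1)**2))/4 = 2 - (-101 + (-4 + 1))/4 = 2 - (-101 - 3)/4 = 2 - 1/4*(-104) = 2 + 26 = 28)
(-247/(-210) + a(p(3)))*R = (-247/(-210) + (-19 + 2*5**2))*28 = (-247*(-1/210) + (-19 + 2*25))*28 = (247/210 + (-19 + 50))*28 = (247/210 + 31)*28 = (6757/210)*28 = 13514/15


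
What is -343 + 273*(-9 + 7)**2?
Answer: 749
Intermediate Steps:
-343 + 273*(-9 + 7)**2 = -343 + 273*(-2)**2 = -343 + 273*4 = -343 + 1092 = 749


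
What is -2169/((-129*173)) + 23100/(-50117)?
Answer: -135606309/372820363 ≈ -0.36373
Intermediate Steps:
-2169/((-129*173)) + 23100/(-50117) = -2169/(-22317) + 23100*(-1/50117) = -2169*(-1/22317) - 23100/50117 = 723/7439 - 23100/50117 = -135606309/372820363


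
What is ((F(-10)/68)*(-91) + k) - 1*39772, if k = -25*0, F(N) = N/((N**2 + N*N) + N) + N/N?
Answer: -25693531/646 ≈ -39773.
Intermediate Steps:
F(N) = 1 + N/(N + 2*N**2) (F(N) = N/((N**2 + N**2) + N) + 1 = N/(2*N**2 + N) + 1 = N/(N + 2*N**2) + 1 = 1 + N/(N + 2*N**2))
k = 0
((F(-10)/68)*(-91) + k) - 1*39772 = (((2*(1 - 10)/(1 + 2*(-10)))/68)*(-91) + 0) - 1*39772 = (((2*(-9)/(1 - 20))*(1/68))*(-91) + 0) - 39772 = (((2*(-9)/(-19))*(1/68))*(-91) + 0) - 39772 = (((2*(-1/19)*(-9))*(1/68))*(-91) + 0) - 39772 = (((18/19)*(1/68))*(-91) + 0) - 39772 = ((9/646)*(-91) + 0) - 39772 = (-819/646 + 0) - 39772 = -819/646 - 39772 = -25693531/646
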